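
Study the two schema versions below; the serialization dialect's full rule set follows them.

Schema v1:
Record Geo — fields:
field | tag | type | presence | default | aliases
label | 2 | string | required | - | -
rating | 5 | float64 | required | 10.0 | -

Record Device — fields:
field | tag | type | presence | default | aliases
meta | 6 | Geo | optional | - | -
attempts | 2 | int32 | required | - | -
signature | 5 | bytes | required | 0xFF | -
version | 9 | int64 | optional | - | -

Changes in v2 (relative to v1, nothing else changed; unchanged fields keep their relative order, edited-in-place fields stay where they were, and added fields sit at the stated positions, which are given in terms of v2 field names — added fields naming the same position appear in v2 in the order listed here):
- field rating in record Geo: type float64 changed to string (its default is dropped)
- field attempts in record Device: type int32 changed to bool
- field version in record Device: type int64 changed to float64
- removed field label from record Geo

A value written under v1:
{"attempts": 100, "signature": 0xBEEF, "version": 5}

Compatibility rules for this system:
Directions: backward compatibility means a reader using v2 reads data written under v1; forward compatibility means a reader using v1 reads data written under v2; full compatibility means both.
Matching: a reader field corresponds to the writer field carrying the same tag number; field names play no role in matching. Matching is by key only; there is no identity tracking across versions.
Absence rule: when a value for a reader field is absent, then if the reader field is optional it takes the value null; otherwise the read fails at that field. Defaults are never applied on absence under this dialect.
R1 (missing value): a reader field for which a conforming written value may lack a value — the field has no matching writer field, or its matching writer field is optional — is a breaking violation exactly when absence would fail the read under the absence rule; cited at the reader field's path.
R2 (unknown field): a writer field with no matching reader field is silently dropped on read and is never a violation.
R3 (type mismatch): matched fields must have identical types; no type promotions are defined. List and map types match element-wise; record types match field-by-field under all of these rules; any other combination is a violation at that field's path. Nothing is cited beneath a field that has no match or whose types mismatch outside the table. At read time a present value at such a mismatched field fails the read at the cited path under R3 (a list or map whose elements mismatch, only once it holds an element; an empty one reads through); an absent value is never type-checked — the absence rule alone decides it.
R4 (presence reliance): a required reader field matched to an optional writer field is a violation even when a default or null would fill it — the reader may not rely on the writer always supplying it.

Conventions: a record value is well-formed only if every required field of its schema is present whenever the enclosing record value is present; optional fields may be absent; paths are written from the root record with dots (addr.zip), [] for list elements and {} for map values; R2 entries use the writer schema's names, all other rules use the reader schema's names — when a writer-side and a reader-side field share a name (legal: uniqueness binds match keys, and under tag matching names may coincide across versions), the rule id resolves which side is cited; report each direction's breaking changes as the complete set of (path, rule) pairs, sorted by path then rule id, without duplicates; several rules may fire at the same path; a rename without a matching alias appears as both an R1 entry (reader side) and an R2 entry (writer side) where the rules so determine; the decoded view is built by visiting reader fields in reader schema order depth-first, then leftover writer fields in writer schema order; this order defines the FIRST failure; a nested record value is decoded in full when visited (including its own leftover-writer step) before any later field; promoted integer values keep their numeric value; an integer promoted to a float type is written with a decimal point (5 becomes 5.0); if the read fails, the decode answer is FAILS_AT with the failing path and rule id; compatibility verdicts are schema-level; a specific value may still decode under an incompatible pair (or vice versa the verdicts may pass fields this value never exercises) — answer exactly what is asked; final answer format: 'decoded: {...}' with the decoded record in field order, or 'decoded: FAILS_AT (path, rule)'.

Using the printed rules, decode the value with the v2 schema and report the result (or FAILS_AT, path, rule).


the writer's type comes first in each Device pair
migrating the Device value to v2:
  meta := null (not supplied -> null)
  read fails at attempts under R3
  => FAILS_AT (attempts, R3)
the other Device changes do not affect what is asked:
  field rating in record Geo: type float64 changed to string (its default is dropped) -> shifts the Device verdicts, not this decode
  field version in record Device: type int64 changed to float64 -> shifts the Device verdicts, not this decode
  removed field label from record Geo -> shifts the Device verdicts, not this decode

decoded: FAILS_AT (attempts, R3)


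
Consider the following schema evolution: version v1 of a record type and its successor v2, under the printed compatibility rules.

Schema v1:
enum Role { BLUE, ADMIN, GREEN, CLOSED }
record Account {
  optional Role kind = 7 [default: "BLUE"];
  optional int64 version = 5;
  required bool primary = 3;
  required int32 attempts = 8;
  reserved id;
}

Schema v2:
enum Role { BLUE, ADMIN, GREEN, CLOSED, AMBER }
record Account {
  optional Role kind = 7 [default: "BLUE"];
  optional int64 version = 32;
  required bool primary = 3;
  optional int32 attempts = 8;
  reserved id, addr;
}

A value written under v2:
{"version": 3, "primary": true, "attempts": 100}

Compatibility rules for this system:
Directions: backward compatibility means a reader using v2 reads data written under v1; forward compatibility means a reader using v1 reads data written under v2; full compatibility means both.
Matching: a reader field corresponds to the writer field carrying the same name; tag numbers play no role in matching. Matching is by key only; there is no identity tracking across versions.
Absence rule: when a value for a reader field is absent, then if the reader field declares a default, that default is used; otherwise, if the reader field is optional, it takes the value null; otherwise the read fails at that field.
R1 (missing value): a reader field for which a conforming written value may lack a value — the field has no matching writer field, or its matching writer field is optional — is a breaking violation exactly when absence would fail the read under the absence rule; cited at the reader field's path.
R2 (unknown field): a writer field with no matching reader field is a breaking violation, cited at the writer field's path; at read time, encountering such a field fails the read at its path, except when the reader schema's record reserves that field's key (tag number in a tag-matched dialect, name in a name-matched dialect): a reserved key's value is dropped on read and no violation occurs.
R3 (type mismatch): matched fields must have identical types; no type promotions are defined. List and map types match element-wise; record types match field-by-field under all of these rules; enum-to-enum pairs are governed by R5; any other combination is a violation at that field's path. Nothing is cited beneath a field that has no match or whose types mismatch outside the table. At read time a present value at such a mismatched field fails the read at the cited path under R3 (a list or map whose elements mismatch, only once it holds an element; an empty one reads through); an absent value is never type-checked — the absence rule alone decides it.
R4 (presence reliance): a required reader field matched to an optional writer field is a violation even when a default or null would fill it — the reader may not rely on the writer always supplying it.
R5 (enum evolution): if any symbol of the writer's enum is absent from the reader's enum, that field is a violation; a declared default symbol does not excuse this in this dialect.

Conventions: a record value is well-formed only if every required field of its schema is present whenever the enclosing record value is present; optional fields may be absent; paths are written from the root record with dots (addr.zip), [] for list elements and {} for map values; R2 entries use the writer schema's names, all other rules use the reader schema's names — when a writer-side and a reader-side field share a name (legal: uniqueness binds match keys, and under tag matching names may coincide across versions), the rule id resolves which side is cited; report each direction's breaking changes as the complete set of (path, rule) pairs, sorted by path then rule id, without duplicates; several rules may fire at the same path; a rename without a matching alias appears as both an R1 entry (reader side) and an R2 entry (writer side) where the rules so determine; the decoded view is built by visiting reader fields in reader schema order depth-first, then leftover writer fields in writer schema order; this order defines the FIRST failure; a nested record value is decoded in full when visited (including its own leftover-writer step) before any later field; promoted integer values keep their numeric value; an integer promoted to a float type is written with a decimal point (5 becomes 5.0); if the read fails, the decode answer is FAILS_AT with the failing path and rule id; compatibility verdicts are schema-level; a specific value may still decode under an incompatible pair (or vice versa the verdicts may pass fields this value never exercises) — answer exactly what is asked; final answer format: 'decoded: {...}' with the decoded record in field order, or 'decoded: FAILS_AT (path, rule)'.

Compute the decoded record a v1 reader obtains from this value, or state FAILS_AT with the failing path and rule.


in Account below, arrows point writer -> reader
migrating the Account value to v1:
  kind := "BLUE" (absent -> default)
  version := 3
  primary := true
  attempts := 100
  => decoded: {"kind": "BLUE", "version": 3, "primary": true, "attempts": 100}
remaining Account differences; none change what is asked:
  field attempts in record Account: required changed to optional -> matters for Account compatibility verdicts, not for this value's decode
  enum Role (field kind in record Account): symbol AMBER added -> matters for Account compatibility verdicts, not for this value's decode
  field version in record Account: tag 5 changed to 32 -> no rule fires on it and the decoded Account view is identical with or without it

decoded: {"kind": "BLUE", "version": 3, "primary": true, "attempts": 100}


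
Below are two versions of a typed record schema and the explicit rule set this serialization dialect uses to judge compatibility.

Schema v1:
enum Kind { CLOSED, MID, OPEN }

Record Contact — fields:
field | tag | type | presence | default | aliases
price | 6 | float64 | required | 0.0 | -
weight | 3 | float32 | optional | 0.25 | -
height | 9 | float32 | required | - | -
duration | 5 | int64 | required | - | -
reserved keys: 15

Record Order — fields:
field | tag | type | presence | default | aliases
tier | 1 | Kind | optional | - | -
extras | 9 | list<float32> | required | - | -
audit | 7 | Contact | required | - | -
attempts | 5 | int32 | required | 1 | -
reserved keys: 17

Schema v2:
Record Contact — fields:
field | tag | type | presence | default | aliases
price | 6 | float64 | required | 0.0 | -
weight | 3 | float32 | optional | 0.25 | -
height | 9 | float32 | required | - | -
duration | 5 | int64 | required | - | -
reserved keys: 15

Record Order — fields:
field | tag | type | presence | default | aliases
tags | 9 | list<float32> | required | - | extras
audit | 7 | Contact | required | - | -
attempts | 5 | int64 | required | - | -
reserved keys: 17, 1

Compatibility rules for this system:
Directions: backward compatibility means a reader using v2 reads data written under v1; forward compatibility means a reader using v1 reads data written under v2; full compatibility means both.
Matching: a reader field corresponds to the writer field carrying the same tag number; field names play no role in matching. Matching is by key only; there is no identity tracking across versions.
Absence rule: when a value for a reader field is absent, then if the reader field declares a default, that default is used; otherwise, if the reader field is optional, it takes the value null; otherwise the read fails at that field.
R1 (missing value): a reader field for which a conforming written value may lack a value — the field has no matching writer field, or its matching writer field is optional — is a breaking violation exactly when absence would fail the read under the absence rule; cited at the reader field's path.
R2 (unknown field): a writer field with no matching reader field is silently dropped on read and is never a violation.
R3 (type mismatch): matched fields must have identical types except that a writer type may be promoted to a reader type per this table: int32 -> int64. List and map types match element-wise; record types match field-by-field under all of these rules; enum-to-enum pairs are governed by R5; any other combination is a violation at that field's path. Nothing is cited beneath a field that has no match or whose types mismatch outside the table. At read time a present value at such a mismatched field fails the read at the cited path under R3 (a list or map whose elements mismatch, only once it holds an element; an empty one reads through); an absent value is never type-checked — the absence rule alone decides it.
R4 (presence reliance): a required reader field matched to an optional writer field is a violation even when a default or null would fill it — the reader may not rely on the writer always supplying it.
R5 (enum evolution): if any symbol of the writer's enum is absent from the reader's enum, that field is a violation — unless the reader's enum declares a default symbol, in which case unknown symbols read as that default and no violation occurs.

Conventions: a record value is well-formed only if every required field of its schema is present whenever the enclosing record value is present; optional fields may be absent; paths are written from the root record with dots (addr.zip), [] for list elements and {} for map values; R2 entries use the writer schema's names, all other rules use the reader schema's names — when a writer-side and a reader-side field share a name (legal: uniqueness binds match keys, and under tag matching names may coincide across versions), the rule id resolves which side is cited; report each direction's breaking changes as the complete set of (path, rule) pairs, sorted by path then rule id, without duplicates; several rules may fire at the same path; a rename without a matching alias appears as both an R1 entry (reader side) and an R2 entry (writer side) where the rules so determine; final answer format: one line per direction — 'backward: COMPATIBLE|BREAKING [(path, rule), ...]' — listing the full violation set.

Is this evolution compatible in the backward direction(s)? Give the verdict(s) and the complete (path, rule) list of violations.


each type pair in Order: writer, then reader
backward analysis of Order with v2 as reader and v1 as writer:
  tags: list<float32> -> list<float32>, writer required; from extras
  audit: Contact -> Contact, writer required; from audit
  attempts: int32 -> int64, writer required; from attempts
  tier (writer side), unknown to reader
  audit.price: float64 -> float64, writer required; from audit.price
  audit.weight: float32 -> float32, writer optional; from audit.weight
  audit.height: float32 -> float32, writer required; from audit.height
  audit.duration: int64 -> int64, writer required; from audit.duration
  nothing fires on Order: backward is COMPATIBLE
checking off the Order differences that do not matter here:
  removed field tier from record Order (its key 1 joins the reserved list) -> inert for the asked Order verdict: nothing fires
  field attempts in record Order: type int32 changed to int64 (its default is dropped) -> matters only for Order's forward compatibility — outside the asked direction
  renamed field extras to tags in record Order (alias extras declared on the renamed field) -> inert for the asked Order verdict: nothing fires

backward: COMPATIBLE []


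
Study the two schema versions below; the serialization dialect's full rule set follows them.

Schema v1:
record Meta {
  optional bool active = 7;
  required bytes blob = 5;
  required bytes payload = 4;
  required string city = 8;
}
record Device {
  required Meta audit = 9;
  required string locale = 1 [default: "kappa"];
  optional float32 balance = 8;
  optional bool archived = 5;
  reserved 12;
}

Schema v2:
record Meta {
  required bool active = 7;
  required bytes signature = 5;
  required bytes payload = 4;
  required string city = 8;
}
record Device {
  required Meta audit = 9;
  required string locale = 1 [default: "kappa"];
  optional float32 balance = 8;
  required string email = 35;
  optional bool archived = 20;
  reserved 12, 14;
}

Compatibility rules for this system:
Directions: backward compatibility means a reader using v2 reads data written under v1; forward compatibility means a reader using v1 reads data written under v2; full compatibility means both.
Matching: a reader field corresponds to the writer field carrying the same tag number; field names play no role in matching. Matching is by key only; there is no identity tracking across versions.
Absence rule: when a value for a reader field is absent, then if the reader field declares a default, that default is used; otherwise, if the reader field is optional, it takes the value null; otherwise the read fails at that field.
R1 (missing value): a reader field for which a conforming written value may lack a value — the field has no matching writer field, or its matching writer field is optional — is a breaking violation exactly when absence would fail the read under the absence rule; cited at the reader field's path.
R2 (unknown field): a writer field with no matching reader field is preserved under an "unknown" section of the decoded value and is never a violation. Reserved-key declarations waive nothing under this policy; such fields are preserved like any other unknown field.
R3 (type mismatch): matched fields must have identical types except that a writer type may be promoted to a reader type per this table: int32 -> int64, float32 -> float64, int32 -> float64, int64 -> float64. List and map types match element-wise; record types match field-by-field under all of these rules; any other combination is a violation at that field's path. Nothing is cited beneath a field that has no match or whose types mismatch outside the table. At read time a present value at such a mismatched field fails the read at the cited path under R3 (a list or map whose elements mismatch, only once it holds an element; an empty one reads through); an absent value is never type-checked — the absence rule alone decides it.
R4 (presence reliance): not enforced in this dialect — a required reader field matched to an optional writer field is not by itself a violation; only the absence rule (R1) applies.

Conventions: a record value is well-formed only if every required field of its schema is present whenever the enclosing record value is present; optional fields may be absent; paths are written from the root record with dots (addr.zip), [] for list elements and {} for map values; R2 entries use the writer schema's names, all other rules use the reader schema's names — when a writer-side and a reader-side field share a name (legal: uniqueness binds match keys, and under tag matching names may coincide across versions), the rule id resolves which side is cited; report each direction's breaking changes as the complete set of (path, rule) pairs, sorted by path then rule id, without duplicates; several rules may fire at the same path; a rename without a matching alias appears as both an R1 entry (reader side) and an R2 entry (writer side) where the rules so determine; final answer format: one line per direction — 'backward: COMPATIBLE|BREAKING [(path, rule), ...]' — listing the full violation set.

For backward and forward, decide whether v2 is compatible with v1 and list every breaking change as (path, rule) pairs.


arrows below run writer -> reader for Device
backward for Device (reader v2, writer v1):
  audit: paired with writer audit (Meta -> Meta; writer required)
  locale: paired with writer locale (string -> string; writer required)
  balance: paired with writer balance (float32 -> float32; writer optional)
  email: no writer-side match
  archived: no writer-side match
  leftover writer field: archived
  audit.active: paired with writer audit.active (bool -> bool; writer optional)
  audit.signature: paired with writer audit.blob (bytes -> bytes; writer required)
  audit.payload: paired with writer audit.payload (bytes -> bytes; writer required)
  audit.city: paired with writer audit.city (string -> string; writer required)
  violation R1 at audit.active
  violation R1 at email
  => backward verdict for Device: BREAKING, 2 violation(s)
forward for Device (reader v1, writer v2):
  audit: paired with writer audit (Meta -> Meta; writer required)
  locale: paired with writer locale (string -> string; writer required)
  balance: paired with writer balance (float32 -> float32; writer optional)
  archived: no writer-side match
  leftover writer field: email
  leftover writer field: archived
  audit.active: paired with writer audit.active (bool -> bool; writer required)
  audit.blob: paired with writer audit.signature (bytes -> bytes; writer required)
  audit.payload: paired with writer audit.payload (bytes -> bytes; writer required)
  audit.city: paired with writer audit.city (string -> string; writer required)
  => forward: COMPATIBLE

backward: BREAKING [(audit.active, R1), (email, R1)]; forward: COMPATIBLE []


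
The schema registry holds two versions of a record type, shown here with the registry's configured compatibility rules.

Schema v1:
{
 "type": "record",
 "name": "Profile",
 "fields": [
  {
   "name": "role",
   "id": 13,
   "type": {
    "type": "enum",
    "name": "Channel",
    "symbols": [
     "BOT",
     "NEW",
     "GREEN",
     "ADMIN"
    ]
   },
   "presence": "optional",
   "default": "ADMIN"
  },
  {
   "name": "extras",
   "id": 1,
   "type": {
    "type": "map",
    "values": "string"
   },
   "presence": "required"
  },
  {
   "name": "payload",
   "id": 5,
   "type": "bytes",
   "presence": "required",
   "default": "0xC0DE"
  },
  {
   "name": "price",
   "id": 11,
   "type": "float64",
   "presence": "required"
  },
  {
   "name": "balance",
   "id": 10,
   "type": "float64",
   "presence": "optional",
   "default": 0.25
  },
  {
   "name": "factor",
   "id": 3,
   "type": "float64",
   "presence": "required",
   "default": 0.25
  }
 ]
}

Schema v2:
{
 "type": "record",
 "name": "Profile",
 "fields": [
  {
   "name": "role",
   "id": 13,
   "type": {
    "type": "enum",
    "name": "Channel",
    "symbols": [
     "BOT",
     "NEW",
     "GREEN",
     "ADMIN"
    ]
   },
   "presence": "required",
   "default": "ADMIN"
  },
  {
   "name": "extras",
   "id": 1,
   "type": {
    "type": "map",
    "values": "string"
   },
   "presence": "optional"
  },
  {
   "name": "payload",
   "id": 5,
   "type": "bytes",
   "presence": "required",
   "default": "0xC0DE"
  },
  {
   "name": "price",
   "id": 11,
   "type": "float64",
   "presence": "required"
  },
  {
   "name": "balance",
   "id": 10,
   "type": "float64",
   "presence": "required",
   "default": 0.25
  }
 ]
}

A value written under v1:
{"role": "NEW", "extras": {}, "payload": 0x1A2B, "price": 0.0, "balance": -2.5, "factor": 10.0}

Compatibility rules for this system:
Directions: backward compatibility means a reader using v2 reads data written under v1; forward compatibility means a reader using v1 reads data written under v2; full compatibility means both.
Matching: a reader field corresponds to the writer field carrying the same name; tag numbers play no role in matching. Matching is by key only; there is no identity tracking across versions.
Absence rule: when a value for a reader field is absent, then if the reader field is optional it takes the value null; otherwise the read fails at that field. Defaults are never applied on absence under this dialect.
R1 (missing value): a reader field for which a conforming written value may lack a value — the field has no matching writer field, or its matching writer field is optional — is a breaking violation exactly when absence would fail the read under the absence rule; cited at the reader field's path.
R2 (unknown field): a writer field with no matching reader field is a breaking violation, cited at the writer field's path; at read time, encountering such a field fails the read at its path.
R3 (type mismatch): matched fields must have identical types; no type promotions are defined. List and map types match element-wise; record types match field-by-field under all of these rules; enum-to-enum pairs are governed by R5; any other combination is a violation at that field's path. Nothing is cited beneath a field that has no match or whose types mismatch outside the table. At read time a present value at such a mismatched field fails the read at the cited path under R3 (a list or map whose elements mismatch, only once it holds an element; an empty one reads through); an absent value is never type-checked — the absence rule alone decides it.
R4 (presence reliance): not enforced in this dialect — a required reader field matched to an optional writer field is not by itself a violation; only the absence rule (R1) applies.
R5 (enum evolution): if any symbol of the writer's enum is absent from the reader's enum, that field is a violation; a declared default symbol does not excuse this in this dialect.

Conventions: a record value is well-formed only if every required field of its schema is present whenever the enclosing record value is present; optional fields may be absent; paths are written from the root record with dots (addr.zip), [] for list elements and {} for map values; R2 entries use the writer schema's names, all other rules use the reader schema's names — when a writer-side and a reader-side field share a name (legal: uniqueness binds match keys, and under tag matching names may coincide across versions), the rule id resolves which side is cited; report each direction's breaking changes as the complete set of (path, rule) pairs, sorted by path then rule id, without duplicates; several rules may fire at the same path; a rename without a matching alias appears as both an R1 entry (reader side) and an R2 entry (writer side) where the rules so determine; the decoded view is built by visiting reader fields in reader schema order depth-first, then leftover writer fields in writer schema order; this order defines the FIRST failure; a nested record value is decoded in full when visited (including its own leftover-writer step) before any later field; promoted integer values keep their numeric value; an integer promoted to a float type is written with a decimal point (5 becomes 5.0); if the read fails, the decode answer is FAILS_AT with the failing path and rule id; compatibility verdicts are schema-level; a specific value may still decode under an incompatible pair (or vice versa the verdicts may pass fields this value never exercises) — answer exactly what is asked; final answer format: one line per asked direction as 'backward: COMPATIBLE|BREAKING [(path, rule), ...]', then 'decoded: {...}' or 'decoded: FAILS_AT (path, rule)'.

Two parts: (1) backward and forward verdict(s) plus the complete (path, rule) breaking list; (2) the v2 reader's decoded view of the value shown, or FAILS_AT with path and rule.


backward: BREAKING [(balance, R1), (factor, R2), (role, R1)]; forward: BREAKING [(extras, R1), (factor, R1)]; decoded: FAILS_AT (factor, R2)

the writer's type comes first in each Profile pair
backward on Profile — v2 reading data written by v1:
  role <- role (Channel -> Channel, writer optional)
  extras <- extras (map<string, string> -> map<string, string>, writer required)
  payload <- payload (bytes -> bytes, writer required)
  price <- price (float64 -> float64, writer required)
  balance <- balance (float64 -> float64, writer optional)
  leftover writer field: factor
  violation R1 at balance
  violation R2 at factor
  violation R1 at role
  => 3 violation(s): backward is BREAKING for Profile
forward on Profile — v1 reading data written by v2:
  role <- role (Channel -> Channel, writer required)
  extras <- extras (map<string, string> -> map<string, string>, writer optional)
  payload <- payload (bytes -> bytes, writer required)
  price <- price (float64 -> float64, writer required)
  balance <- balance (float64 -> float64, writer required)
  factor has no writer counterpart
  violation R1 at extras
  violation R1 at factor
  => 2 violation(s): forward is BREAKING for Profile
decode (reader v2):
  role := "NEW"
  extras := {}
  payload := 0x1A2B
  price := 0.0
  balance := -2.5
  read fails at factor under R2 (unknown field)
  => FAILS_AT (factor, R2)


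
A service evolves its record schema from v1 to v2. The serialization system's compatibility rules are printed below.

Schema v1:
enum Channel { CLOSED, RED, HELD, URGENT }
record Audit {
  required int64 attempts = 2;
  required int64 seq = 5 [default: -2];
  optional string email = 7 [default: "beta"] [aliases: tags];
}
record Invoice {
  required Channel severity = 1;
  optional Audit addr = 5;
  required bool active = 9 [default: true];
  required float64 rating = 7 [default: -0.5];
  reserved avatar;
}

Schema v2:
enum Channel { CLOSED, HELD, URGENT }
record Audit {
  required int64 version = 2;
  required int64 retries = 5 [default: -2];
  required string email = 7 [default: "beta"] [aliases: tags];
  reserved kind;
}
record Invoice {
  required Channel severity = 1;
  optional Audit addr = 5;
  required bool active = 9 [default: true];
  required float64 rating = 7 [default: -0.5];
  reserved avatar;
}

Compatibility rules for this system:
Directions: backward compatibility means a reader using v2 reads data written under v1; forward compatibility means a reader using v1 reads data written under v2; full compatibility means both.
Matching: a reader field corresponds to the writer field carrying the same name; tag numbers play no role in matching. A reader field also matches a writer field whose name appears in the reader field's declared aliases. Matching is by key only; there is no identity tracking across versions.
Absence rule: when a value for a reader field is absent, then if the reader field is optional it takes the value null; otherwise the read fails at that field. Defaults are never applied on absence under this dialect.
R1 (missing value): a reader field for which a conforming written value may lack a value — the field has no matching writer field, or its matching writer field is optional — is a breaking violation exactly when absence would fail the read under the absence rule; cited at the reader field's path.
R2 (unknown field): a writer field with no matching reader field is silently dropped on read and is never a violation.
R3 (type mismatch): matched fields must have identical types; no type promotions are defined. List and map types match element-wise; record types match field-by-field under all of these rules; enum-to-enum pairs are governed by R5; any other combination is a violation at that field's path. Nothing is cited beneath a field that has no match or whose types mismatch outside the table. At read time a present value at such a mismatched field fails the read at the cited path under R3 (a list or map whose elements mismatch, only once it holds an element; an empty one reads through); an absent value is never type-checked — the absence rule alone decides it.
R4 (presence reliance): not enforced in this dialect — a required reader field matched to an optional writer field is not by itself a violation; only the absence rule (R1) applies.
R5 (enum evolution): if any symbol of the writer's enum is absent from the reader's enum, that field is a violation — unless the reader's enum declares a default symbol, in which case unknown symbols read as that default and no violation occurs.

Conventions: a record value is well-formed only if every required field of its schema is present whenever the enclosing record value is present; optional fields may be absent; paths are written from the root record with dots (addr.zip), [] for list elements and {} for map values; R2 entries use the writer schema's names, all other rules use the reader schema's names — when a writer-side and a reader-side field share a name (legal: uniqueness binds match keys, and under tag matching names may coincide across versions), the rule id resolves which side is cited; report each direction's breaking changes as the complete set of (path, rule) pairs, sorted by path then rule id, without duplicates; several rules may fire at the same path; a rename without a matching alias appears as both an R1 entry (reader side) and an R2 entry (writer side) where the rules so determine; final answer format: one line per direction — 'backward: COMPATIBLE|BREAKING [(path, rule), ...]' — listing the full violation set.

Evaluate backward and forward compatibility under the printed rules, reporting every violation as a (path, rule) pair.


the writer's type comes first in each Invoice pair
backward pass over Invoice, reader schema v2, writer schema v1:
  severity <- severity (Channel -> Channel, writer required)
  addr <- addr (Audit -> Audit, writer optional)
  active <- active (bool -> bool, writer required)
  rating <- rating (float64 -> float64, writer required)
  addr.version: no writer match
  addr.retries: no writer match
  addr.email <- addr.email (string -> string, writer optional)
  writer addr.attempts: unknown to reader
  writer addr.seq: unknown to reader
  R1 fires at addr.email
  R1 fires at addr.retries
  R1 fires at addr.version
  R5 fires at severity
  => backward: BREAKING (4)
forward pass over Invoice, reader schema v1, writer schema v2:
  severity <- severity (Channel -> Channel, writer required)
  addr <- addr (Audit -> Audit, writer optional)
  active <- active (bool -> bool, writer required)
  rating <- rating (float64 -> float64, writer required)
  addr.attempts: no writer match
  addr.seq: no writer match
  addr.email <- addr.email (string -> string, writer required)
  writer addr.version: unknown to reader
  writer addr.retries: unknown to reader
  R1 fires at addr.attempts
  R1 fires at addr.seq
  => forward: BREAKING (2)

backward: BREAKING [(addr.email, R1), (addr.retries, R1), (addr.version, R1), (severity, R5)]; forward: BREAKING [(addr.attempts, R1), (addr.seq, R1)]


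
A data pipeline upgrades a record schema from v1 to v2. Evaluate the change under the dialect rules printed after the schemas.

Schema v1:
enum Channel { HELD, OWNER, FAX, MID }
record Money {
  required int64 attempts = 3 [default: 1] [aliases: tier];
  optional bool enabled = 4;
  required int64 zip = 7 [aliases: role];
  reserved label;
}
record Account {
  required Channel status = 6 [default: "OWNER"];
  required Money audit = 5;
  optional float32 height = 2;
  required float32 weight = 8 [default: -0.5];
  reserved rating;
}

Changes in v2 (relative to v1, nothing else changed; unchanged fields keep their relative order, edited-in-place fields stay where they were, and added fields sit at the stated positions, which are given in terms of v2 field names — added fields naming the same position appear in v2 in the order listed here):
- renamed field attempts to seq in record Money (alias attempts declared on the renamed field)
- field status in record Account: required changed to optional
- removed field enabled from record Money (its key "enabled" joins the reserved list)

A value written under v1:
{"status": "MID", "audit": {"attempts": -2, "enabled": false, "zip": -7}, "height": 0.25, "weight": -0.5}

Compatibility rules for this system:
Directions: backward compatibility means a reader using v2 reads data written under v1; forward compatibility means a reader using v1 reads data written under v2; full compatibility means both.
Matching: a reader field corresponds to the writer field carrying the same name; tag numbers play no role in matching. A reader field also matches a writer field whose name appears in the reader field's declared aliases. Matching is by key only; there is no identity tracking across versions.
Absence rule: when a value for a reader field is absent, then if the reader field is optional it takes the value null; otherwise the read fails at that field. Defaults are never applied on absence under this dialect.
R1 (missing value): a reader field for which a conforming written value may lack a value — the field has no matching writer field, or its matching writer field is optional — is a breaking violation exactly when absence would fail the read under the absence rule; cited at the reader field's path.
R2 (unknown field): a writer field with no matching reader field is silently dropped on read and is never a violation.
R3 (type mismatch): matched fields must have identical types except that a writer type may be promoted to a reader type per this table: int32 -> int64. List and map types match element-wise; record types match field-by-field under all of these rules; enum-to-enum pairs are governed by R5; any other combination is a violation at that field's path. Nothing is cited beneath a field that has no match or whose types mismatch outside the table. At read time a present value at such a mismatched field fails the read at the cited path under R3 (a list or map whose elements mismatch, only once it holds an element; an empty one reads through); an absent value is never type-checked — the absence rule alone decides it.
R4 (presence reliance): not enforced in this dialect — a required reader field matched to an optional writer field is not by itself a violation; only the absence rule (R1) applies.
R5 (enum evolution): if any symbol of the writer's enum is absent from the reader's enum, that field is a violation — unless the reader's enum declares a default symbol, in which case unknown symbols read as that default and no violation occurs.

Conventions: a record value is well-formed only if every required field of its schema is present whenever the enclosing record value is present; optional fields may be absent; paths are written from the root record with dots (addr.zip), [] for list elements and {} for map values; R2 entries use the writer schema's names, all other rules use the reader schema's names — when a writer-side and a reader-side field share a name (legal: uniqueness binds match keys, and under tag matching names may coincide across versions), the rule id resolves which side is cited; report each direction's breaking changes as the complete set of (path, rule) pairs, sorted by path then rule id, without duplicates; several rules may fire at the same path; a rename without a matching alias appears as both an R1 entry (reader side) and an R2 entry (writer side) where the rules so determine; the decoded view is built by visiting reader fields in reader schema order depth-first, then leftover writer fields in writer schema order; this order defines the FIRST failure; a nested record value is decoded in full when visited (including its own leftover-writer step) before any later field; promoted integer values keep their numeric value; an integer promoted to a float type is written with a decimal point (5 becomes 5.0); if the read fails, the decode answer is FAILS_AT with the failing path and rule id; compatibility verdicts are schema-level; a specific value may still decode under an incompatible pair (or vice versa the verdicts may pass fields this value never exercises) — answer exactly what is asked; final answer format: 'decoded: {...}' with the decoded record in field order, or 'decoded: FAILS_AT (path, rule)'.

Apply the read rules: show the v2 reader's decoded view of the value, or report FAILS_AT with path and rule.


arrows below run writer -> reader for Account
migrating the Account value to v2:
  status := "MID"
  audit.seq := -2 (from writer attempts)
  audit.zip := -7
  writer audit.enabled: unknown -> dropped
  height := 0.25
  weight := -0.5
  => decoded: {"status": "MID", "audit": {"seq": -2, "zip": -7}, "height": 0.25, "weight": -0.5}
checking off the Account differences that do not matter here:
  field status in record Account: required changed to optional -> schema-level compatibility only; this Account value's decode is unchanged

decoded: {"status": "MID", "audit": {"seq": -2, "zip": -7}, "height": 0.25, "weight": -0.5}
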